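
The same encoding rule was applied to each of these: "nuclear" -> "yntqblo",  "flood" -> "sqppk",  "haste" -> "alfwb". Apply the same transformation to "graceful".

joltbsnq

Treating letters as 0–25, the rule is x ↦ 17x + 11 (mod 26).
On graceful: g(6)→17·6+11≡9=j; r(17)→17·17+11≡14=o; a(0)→17·0+11≡11=l; c(2)→17·2+11≡19=t; e(4)→17·4+11≡1=b; f(5)→17·5+11≡18=s; u(20)→17·20+11≡13=n; l(11)→17·11+11≡16=q (all mod 26).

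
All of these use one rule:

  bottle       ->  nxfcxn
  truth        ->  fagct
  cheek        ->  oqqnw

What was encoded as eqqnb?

sheep

Shifts by position in bottle: pos 0: b→n (+12), pos 1: o→x (+9), pos 2: t→f (+12), pos 3: t→c (+9) — repeating every 2. It's a Vigenère-style cipher with numeric key [12,9]: position i shifts by key[i mod 2].
Decoding eqqnb: e−12=s, q−9=h, q−12=e, n−9=e, b−12=p.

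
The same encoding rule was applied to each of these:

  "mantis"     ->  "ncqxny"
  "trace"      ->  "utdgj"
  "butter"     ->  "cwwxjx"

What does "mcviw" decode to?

laser

Letter i (0-indexed) is shifted by i+1, so successive shifts are 1, 2, 3, ….
Decoding mcviw: m−1=l, c−2=a, v−3=s, i−4=e, w−5=r.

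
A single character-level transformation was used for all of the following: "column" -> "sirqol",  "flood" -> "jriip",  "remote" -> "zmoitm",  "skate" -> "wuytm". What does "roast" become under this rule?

ziywt

Each letter's alphabet position (a=0..z=25) is mapped through 23·x+24 mod 26 — an affine cipher.
Applying it to roast: r(17)→23·17+24≡25=z; o(14)→23·14+24≡8=i; a(0)→23·0+24≡24=y; s(18)→23·18+24≡22=w; t(19)→23·19+24≡19=t (all mod 26).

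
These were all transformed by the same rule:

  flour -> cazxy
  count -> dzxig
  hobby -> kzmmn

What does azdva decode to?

local

f(5)→c(2) and l(11)→a(0) fit y≡17x+21 (mod 26); the inverse of 17 mod 26 is 23. Treating letters as 0–25, the rule is x ↦ 17x + 21 (mod 26).
Decoding azdva: a(0)→23·(0−21)≡11=l; z(25)→23·(25−21)≡14=o; d(3)→23·(3−21)≡2=c; v(21)→23·(21−21)≡0=a; a(0)→23·(0−21)≡11=l (all mod 26).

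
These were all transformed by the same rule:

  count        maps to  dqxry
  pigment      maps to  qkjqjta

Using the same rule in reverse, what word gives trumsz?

In count: c→d is +1, o→q is +2, u→x is +3, n→r is +4 — the shift increases by 1 each position. The shift increases by 1 at each position, starting from +1: 1, 2, 3, ….
Undoing it on trumsz: t−1=s, r−2=p, u−3=r, m−4=i, s−5=n, z−6=t.

sprint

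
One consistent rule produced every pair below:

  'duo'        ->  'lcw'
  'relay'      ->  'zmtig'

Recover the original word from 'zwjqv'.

robin

Compare letters: d→l is +8, u→c is +8, o→w is +8 — a constant shift. Every letter moves 8 places later in the alphabet, wrapping around z→a.
Undoing it on zwjqv: z−8=r, w−8=o, j−8=b, q−8=i, v−8=n.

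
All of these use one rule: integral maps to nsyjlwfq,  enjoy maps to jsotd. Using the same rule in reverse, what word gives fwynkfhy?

artifact

Compare letters: i→n is +5, n→s is +5, t→y is +5 — a constant shift. It's a constant shift of +5 (ROT5).
Undoing it on fwynkfhy: f−5=a, w−5=r, y−5=t, n−5=i, k−5=f, f−5=a, h−5=c, y−5=t.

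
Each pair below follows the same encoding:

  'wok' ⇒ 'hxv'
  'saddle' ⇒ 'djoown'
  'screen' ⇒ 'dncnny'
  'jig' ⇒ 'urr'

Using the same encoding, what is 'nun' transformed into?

ydy

The shift depends on letter class: consonant w→h is +11, but vowel o→x is +9. The rule splits by letter class: vowels +9, consonants +11.
Applying it to nun: n(cons)+11=y, u(vowel)+9=d, n(cons)+11=y.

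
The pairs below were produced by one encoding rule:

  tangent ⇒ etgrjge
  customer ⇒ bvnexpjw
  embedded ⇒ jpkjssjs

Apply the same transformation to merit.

t(19)→e(4) and a(0)→t(19) fit y≡17x+19 (mod 26); the inverse of 17 mod 26 is 23. Treating letters as 0–25, the rule is x ↦ 17x + 19 (mod 26).
Applying it to merit: m(12)→17·12+19≡15=p; e(4)→17·4+19≡9=j; r(17)→17·17+19≡22=w; i(8)→17·8+19≡25=z; t(19)→17·19+19≡4=e (all mod 26).

pjwze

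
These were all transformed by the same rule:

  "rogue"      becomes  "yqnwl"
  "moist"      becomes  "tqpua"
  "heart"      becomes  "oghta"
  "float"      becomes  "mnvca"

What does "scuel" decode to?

lance

Shifts by position in rogue: pos 0: r→y (+7), pos 1: o→q (+2), pos 2: g→n (+7), pos 3: u→w (+2) — repeating every 2. A repeating key of period 2 is used — shifts +7, +2 over and over.
Undoing it on scuel: s−7=l, c−2=a, u−7=n, e−2=c, l−7=e.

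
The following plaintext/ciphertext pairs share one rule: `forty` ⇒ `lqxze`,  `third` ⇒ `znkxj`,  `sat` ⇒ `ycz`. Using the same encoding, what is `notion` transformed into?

tqzkqt

The rule splits by letter class: vowels +2, consonants +6.
For notion: n(cons)+6=t, o(vowel)+2=q, t(cons)+6=z, i(vowel)+2=k, o(vowel)+2=q, n(cons)+6=t.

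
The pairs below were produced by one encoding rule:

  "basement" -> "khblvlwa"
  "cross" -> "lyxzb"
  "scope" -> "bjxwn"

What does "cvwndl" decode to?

tongue

Shifts by position in basement: pos 0: b→k (+9), pos 1: a→h (+7), pos 2: s→b (+9), pos 3: e→l (+7) — repeating every 2. A repeating key of period 2 is used — shifts +9, +7 over and over.
Reversing it on cvwndl: c−9=t, v−7=o, w−9=n, n−7=g, d−9=u, l−7=e.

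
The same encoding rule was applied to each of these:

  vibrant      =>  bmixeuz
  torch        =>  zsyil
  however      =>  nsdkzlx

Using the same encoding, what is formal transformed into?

lsyses

Shifts by position in vibrant: pos 0: v→b (+6), pos 1: i→m (+4), pos 2: b→i (+7), pos 3: r→x (+6), pos 4: a→e (+4), pos 5: n→u (+7) — repeating every 3. The shifts repeat in a cycle of length 3: positions 0,1,… shift by +6, +4, +7, then the pattern repeats.
For formal: f+6=l, o+4=s, r+7=y, m+6=s, a+4=e, l+7=s.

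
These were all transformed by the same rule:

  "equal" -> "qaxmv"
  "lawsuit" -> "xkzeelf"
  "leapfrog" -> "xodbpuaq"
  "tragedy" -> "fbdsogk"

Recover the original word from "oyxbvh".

Shifts by position in equal: pos 0: e→q (+12), pos 1: q→a (+10), pos 2: u→x (+3), pos 3: a→m (+12), pos 4: l→v (+10) — repeating every 3. It's a Vigenère-style cipher with numeric key [12,10,3]: position i shifts by key[i mod 3].
Reversing it on oyxbvh: o−12=c, y−10=o, x−3=u, b−12=p, v−10=l, h−3=e.

couple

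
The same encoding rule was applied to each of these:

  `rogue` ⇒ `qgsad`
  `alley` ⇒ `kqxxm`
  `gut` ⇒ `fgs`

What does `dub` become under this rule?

ngp

The output letters match the input read backwards, each shifted +12: rogue reversed is eugor. Read the word backwards and shift each letter +12.
On dub: reverse → bud; then shift: b+12=n, u+12=g, d+12=p.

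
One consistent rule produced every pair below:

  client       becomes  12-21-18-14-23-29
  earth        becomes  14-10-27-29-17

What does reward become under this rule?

27-14-32-10-27-13

c is letter #3 and maps to 12: an offset of 9. Letters become their 1-based position plus 9 (so a→10, b→11, …).
For reward: r=18→27, e=5→14, w=23→32, a=1→10, r=18→27, d=4→13.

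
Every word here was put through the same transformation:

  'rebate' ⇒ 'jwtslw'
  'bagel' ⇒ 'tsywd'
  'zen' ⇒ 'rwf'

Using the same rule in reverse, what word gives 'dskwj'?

Every letter moves 18 places later in the alphabet, wrapping around z→a.
Reversing it on dskwj: d−18=l, s−18=a, k−18=s, w−18=e, j−18=r.

laser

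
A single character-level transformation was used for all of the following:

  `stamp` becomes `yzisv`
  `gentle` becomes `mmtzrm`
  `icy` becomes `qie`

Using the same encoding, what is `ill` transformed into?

qrr

The shift depends on letter class: consonant s→y is +6, but vowel a→i is +8. The rule splits by letter class: vowels +8, consonants +6.
For ill: i(vowel)+8=q, l(cons)+6=r, l(cons)+6=r.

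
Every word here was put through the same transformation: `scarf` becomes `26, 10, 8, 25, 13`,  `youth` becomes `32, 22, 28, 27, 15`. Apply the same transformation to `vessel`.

29, 12, 26, 26, 12, 19

The number is (letter's place in the alphabet, a=1) + 7.
For vessel: v=22→29, e=5→12, s=19→26, s=19→26, e=5→12, l=12→19.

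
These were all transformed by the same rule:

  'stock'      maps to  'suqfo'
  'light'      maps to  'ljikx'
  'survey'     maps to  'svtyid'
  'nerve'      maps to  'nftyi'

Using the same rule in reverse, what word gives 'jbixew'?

jaguar

In stock: s→s is +0, t→u is +1, o→q is +2, c→f is +3 — the shift increases by 1 each position. Letter i (0-indexed) is shifted by i+0, so successive shifts are 0, 1, 2, ….
Undoing it on jbixew: j−0=j, b−1=a, i−2=g, x−3=u, e−4=a, w−5=r.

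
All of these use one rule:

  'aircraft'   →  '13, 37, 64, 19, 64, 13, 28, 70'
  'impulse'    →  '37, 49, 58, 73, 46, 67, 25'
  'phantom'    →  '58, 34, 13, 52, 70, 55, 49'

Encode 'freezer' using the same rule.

a(#1)→13 and i(#9)→37: differences scale by 3, so n = 3·pos + 10. Each letter becomes 3×(its alphabet position, a=1..z=26) + 10.
On freezer: f=6→28, r=18→64, e=5→25, e=5→25, z=26→88, e=5→25, r=18→64.

28, 64, 25, 25, 88, 25, 64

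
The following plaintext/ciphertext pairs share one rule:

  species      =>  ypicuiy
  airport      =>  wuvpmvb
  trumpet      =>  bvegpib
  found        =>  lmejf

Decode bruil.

thief

s(18)→y(24) and p(15)→p(15) fit y≡3x+22 (mod 26); the inverse of 3 mod 26 is 9. This is an affine cipher: with a=0,…,z=25, each position x becomes (3x+22) mod 26.
Decoding bruil: b(1)→9·(1−22)≡19=t; r(17)→9·(17−22)≡7=h; u(20)→9·(20−22)≡8=i; i(8)→9·(8−22)≡4=e; l(11)→9·(11−22)≡5=f (all mod 26).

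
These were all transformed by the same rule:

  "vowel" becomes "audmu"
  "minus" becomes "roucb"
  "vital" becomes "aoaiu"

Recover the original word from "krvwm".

flood

In vowel: v→a is +5, o→u is +6, w→d is +7, e→m is +8 — the shift increases by 1 each position. The shift increases by 1 at each position, starting from +5: 5, 6, 7, ….
Reversing it on krvwm: k−5=f, r−6=l, v−7=o, w−8=o, m−9=d.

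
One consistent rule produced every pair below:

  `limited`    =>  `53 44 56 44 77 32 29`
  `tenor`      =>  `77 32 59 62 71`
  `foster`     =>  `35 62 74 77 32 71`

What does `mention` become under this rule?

56 32 59 77 44 62 59

l(#12)→53 and i(#9)→44: differences scale by 3, so n = 3·pos + 17. With a=1..z=26, the number is 3·pos + 17.
Applying it to mention: m=13→56, e=5→32, n=14→59, t=20→77, i=9→44, o=15→62, n=14→59.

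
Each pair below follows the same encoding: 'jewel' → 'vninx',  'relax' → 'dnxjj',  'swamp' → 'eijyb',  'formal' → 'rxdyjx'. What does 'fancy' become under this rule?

rjzok

The shift depends on letter class: consonant j→v is +12, but vowel e→n is +9. Two shifts are in play — +9 for a/e/i/o/u, +12 for every other letter.
For fancy: f(cons)+12=r, a(vowel)+9=j, n(cons)+12=z, c(cons)+12=o, y(cons)+12=k.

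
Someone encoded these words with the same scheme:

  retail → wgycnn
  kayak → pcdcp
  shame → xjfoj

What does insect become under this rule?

npxghv

Shifts by position in retail: pos 0: r→w (+5), pos 1: e→g (+2), pos 2: t→y (+5), pos 3: a→c (+2) — repeating every 2. The shifts repeat in a cycle of length 2: positions 0,1,… shift by +5, +2, then the pattern repeats.
For insect: i+5=n, n+2=p, s+5=x, e+2=g, c+5=h, t+2=v.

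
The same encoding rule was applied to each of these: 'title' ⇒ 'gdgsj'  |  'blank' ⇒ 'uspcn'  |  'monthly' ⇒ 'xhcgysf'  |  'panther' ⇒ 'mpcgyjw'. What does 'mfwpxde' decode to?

t(19)→g(6) and i(8)→d(3) fit y≡5x+15 (mod 26); the inverse of 5 mod 26 is 21. This is an affine cipher: with a=0,…,z=25, each position x becomes (5x+15) mod 26.
Reversing it on mfwpxde: m(12)→21·(12−15)≡15=p; f(5)→21·(5−15)≡24=y; w(22)→21·(22−15)≡17=r; p(15)→21·(15−15)≡0=a; x(23)→21·(23−15)≡12=m; d(3)→21·(3−15)≡8=i; e(4)→21·(4−15)≡3=d (all mod 26).

pyramid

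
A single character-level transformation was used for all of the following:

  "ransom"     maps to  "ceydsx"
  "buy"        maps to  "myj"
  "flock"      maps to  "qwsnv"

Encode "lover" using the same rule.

wsgic

The shift depends on letter class: consonant r→c is +11, but vowel a→e is +4. The rule splits by letter class: vowels +4, consonants +11.
Applying it to lover: l(cons)+11=w, o(vowel)+4=s, v(cons)+11=g, e(vowel)+4=i, r(cons)+11=c.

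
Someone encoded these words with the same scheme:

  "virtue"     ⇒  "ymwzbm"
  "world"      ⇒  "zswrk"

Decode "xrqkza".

Letter i (0-indexed) is shifted by i+3, so successive shifts are 3, 4, 5, ….
Undoing it on xrqkza: x−3=u, r−4=n, q−5=l, k−6=e, z−7=s, a−8=s.

unless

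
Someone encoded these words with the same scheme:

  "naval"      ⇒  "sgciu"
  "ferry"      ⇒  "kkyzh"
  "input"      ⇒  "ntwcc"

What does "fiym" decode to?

acre

In naval: n→s is +5, a→g is +6, v→c is +7, a→i is +8 — the shift increases by 1 each position. Each letter shifts forward by (position + 5), i.e. 5, 6, 7, … — the shift grows by one for each successive letter.
Undoing it on fiym: f−5=a, i−6=c, y−7=r, m−8=e.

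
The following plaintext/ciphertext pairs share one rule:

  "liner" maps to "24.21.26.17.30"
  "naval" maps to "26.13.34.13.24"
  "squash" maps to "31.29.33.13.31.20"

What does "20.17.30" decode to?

her

Letters become their 1-based position plus 12 (so a→13, b→14, …).
Decoding 20.17.30: 20→(20−12)÷1=8=h, 17→(17−12)÷1=5=e, 30→(30−12)÷1=18=r.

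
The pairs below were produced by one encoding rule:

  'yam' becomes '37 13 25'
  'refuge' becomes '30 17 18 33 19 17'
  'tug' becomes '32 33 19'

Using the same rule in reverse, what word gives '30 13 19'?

y is letter #25 and maps to 37: an offset of 12. The number is (letter's place in the alphabet, a=1) + 12.
Undoing it on 30 13 19: 30→(30−12)÷1=18=r, 13→(13−12)÷1=1=a, 19→(19−12)÷1=7=g.

rag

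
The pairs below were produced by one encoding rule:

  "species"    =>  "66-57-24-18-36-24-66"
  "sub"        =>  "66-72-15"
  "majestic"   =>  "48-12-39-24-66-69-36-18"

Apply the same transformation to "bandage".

s(#19)→66 and p(#16)→57: differences scale by 3, so n = 3·pos + 9. With a=1..z=26, the number is 3·pos + 9.
On bandage: b=2→15, a=1→12, n=14→51, d=4→21, a=1→12, g=7→30, e=5→24.

15-12-51-21-12-30-24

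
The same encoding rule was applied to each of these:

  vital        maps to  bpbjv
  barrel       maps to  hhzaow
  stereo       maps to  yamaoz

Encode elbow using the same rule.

ksjxg

Letter i (0-indexed) is shifted by i+6, so successive shifts are 6, 7, 8, ….
On elbow: e+6=k, l+7=s, b+8=j, o+9=x, w+10=g.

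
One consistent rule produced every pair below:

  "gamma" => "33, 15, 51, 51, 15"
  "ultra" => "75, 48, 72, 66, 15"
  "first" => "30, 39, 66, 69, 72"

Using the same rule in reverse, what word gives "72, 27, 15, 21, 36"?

teach

g(#7)→33 and a(#1)→15: differences scale by 3, so n = 3·pos + 12. The formula is n = 3×(alphabet index, a=1) + 12.
Undoing it on 72, 27, 15, 21, 36: 72→(72−12)÷3=20=t, 27→(27−12)÷3=5=e, 15→(15−12)÷3=1=a, 21→(21−12)÷3=3=c, 36→(36−12)÷3=8=h.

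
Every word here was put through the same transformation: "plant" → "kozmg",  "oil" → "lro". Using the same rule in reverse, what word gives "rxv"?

Letters are reflected about the middle of the alphabet (position → 25−position): Atbash.
Reversing it on rxv: r↔i, x↔c, v↔e.

ice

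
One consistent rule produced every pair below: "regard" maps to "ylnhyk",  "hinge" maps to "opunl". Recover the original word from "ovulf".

Compare letters: r→y is +7, e→l is +7, g→n is +7 — a constant shift. It's a constant shift of +7 (ROT7).
Undoing it on ovulf: o−7=h, v−7=o, u−7=n, l−7=e, f−7=y.

honey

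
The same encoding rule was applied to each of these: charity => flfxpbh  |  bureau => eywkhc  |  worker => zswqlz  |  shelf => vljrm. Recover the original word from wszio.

touch

In charity: c→f is +3, h→l is +4, a→f is +5, r→x is +6 — the shift increases by 1 each position. Each letter shifts forward by (position + 3), i.e. 3, 4, 5, … — the shift grows by one for each successive letter.
Undoing it on wszio: w−3=t, s−4=o, z−5=u, i−6=c, o−7=h.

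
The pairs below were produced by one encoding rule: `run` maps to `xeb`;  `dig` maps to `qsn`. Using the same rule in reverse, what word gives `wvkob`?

realm

The output letters match the input read backwards, each shifted +10: run reversed is nur. Read the word backwards and shift each letter +10.
Undoing it on wvkob: shift back: w−10=m, v−10=l, k−10=a, o−10=e, b−10=r → mlaer; then reverse → realm.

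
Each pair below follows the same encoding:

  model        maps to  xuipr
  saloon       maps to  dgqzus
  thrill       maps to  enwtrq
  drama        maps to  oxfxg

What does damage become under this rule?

Shifts by position in model: pos 0: m→x (+11), pos 1: o→u (+6), pos 2: d→i (+5), pos 3: e→p (+11), pos 4: l→r (+6) — repeating every 3. A repeating key of period 3 is used — shifts +11, +6, +5 over and over.
On damage: d+11=o, a+6=g, m+5=r, a+11=l, g+6=m, e+5=j.

ogrlmj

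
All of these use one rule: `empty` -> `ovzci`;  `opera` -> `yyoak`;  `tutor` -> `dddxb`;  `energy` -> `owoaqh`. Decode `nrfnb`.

diver

Shifts by position in empty: pos 0: e→o (+10), pos 1: m→v (+9), pos 2: p→z (+10), pos 3: t→c (+9) — repeating every 2. The shifts repeat in a cycle of length 2: positions 0,1,… shift by +10, +9, then the pattern repeats.
Decoding nrfnb: n−10=d, r−9=i, f−10=v, n−9=e, b−10=r.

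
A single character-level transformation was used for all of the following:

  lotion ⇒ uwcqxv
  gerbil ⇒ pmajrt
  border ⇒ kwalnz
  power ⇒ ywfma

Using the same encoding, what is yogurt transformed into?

Shifts by position in lotion: pos 0: l→u (+9), pos 1: o→w (+8), pos 2: t→c (+9), pos 3: i→q (+8) — repeating every 2. It's a Vigenère-style cipher with numeric key [9,8]: position i shifts by key[i mod 2].
For yogurt: y+9=h, o+8=w, g+9=p, u+8=c, r+9=a, t+8=b.

hwpcab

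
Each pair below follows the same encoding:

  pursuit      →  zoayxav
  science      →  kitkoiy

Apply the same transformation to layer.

The output letters match the input read backwards, each shifted +6: pursuit reversed is tiusrup. The word is reversed, then every letter is shifted forward by 6.
On layer: reverse → reyal; then shift: r+6=x, e+6=k, y+6=e, a+6=g, l+6=r.

xkegr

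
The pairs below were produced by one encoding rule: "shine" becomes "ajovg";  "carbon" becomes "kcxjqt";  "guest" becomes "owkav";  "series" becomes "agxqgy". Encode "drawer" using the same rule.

Shifts by position in shine: pos 0: s→a (+8), pos 1: h→j (+2), pos 2: i→o (+6), pos 3: n→v (+8), pos 4: e→g (+2) — repeating every 3. The shifts repeat in a cycle of length 3: positions 0,1,… shift by +8, +2, +6, then the pattern repeats.
For drawer: d+8=l, r+2=t, a+6=g, w+8=e, e+2=g, r+6=x.

ltgegx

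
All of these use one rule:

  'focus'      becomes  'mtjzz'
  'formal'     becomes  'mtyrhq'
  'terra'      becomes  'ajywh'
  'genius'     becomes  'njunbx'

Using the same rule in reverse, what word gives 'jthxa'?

Shifts by position in focus: pos 0: f→m (+7), pos 1: o→t (+5), pos 2: c→j (+7), pos 3: u→z (+5) — repeating every 2. The shifts repeat in a cycle of length 2: positions 0,1,… shift by +7, +5, then the pattern repeats.
Undoing it on jthxa: j−7=c, t−5=o, h−7=a, x−5=s, a−7=t.

coast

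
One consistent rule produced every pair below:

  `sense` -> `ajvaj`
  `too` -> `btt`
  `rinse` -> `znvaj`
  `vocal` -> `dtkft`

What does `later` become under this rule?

The shift depends on letter class: consonant s→a is +8, but vowel e→j is +5. Vowels shift forward by 5 and consonants shift forward by 8.
For later: l(cons)+8=t, a(vowel)+5=f, t(cons)+8=b, e(vowel)+5=j, r(cons)+8=z.

tfbjz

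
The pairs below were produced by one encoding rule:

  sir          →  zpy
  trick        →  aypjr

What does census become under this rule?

Each letter is shifted forward by 7 in the alphabet (a Caesar shift of +7).
On census: c+7=j, e+7=l, n+7=u, s+7=z, u+7=b, s+7=z.

jluzbz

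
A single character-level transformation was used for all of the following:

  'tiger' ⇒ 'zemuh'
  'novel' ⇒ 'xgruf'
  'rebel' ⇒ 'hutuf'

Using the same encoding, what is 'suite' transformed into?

qiezu

t(19)→z(25) and i(8)→e(4) fit y≡9x+10 (mod 26); the inverse of 9 mod 26 is 3. Treating letters as 0–25, the rule is x ↦ 9x + 10 (mod 26).
Applying it to suite: s(18)→9·18+10≡16=q; u(20)→9·20+10≡8=i; i(8)→9·8+10≡4=e; t(19)→9·19+10≡25=z; e(4)→9·4+10≡20=u (all mod 26).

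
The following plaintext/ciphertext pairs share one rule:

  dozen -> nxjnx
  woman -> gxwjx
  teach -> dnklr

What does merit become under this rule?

Shifts by position in dozen: pos 0: d→n (+10), pos 1: o→x (+9), pos 2: z→j (+10), pos 3: e→n (+9) — repeating every 2. The shifts repeat in a cycle of length 2: positions 0,1,… shift by +10, +9, then the pattern repeats.
Applying it to merit: m+10=w, e+9=n, r+10=b, i+9=r, t+10=d.

wnbrd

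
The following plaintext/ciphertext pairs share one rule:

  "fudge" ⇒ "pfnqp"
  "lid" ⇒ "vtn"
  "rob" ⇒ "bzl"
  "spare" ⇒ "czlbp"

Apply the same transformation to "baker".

The shift depends on letter class: consonant f→p is +10, but vowel u→f is +11. Vowels shift forward by 11 and consonants shift forward by 10.
On baker: b(cons)+10=l, a(vowel)+11=l, k(cons)+10=u, e(vowel)+11=p, r(cons)+10=b.

llupb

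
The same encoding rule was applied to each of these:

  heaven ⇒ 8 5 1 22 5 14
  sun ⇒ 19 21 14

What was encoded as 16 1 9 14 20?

Each letter is replaced by its alphabet position (a=1, b=2, …, z=26).
Reversing it on 16 1 9 14 20: 16=p, 1=a, 9=i, 14=n, 20=t.

paint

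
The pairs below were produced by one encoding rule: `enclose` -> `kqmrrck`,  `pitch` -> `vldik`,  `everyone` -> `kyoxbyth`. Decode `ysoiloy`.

species

Shifts by position in enclose: pos 0: e→k (+6), pos 1: n→q (+3), pos 2: c→m (+10), pos 3: l→r (+6), pos 4: o→r (+3), pos 5: s→c (+10) — repeating every 3. A repeating key of period 3 is used — shifts +6, +3, +10 over and over.
Reversing it on ysoiloy: y−6=s, s−3=p, o−10=e, i−6=c, l−3=i, o−10=e, y−6=s.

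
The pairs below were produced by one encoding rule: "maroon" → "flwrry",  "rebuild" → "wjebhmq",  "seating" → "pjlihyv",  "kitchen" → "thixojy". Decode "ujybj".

m(12)→f(5) and a(0)→l(11) fit y≡19x+11 (mod 26); the inverse of 19 mod 26 is 11. Treating letters as 0–25, the rule is x ↦ 19x + 11 (mod 26).
Undoing it on ujybj: u(20)→11·(20−11)≡21=v; j(9)→11·(9−11)≡4=e; y(24)→11·(24−11)≡13=n; b(1)→11·(1−11)≡20=u; j(9)→11·(9−11)≡4=e (all mod 26).

venue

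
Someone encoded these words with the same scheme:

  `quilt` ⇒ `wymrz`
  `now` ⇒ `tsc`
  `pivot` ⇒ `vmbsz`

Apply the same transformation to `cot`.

isz

The shift depends on letter class: consonant q→w is +6, but vowel u→y is +4. Vowels shift forward by 4 and consonants shift forward by 6.
Applying it to cot: c(cons)+6=i, o(vowel)+4=s, t(cons)+6=z.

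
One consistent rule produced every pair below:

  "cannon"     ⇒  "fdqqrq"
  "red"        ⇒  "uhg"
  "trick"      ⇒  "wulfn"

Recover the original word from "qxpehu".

number

Each letter is shifted forward by 3 in the alphabet (a Caesar shift of +3).
Undoing it on qxpehu: q−3=n, x−3=u, p−3=m, e−3=b, h−3=e, u−3=r.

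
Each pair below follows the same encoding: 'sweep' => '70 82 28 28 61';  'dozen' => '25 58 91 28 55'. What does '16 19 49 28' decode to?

The formula is n = 3×(alphabet index, a=1) + 13.
Decoding 16 19 49 28: 16→(16−13)÷3=1=a, 19→(19−13)÷3=2=b, 49→(49−13)÷3=12=l, 28→(28−13)÷3=5=e.

able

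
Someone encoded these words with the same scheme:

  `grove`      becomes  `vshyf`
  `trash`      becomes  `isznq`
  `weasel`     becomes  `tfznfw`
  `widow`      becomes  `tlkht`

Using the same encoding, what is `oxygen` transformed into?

hojvfm

g(6)→v(21) and r(17)→s(18) fit y≡21x+25 (mod 26); the inverse of 21 mod 26 is 5. Treating letters as 0–25, the rule is x ↦ 21x + 25 (mod 26).
For oxygen: o(14)→21·14+25≡7=h; x(23)→21·23+25≡14=o; y(24)→21·24+25≡9=j; g(6)→21·6+25≡21=v; e(4)→21·4+25≡5=f; n(13)→21·13+25≡12=m (all mod 26).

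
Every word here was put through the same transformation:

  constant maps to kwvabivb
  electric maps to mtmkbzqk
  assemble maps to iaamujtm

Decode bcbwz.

Compare letters: c→k is +8, o→w is +8, n→v is +8 — a constant shift. This is a Caesar cipher with shift 8.
Reversing it on bcbwz: b−8=t, c−8=u, b−8=t, w−8=o, z−8=r.

tutor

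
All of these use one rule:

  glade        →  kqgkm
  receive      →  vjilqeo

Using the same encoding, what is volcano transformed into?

In glade: g→k is +4, l→q is +5, a→g is +6, d→k is +7 — the shift increases by 1 each position. Each letter shifts forward by (position + 4), i.e. 4, 5, 6, … — the shift grows by one for each successive letter.
For volcano: v+4=z, o+5=t, l+6=r, c+7=j, a+8=i, n+9=w, o+10=y.

ztrjiwy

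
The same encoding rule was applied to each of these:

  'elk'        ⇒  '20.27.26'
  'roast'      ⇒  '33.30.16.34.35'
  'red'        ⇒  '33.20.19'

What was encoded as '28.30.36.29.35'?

The number is (letter's place in the alphabet, a=1) + 15.
Decoding 28.30.36.29.35: 28→(28−15)÷1=13=m, 30→(30−15)÷1=15=o, 36→(36−15)÷1=21=u, 29→(29−15)÷1=14=n, 35→(35−15)÷1=20=t.

mount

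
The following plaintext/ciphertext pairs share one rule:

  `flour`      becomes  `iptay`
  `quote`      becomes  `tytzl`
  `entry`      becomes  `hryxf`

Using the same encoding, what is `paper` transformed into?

Letter i (0-indexed) is shifted by i+3, so successive shifts are 3, 4, 5, ….
For paper: p+3=s, a+4=e, p+5=u, e+6=k, r+7=y.

seuky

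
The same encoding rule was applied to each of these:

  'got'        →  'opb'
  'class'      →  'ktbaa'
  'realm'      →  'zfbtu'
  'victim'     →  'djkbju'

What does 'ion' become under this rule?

The shift depends on letter class: consonant g→o is +8, but vowel o→p is +1. The rule splits by letter class: vowels +1, consonants +8.
On ion: i(vowel)+1=j, o(vowel)+1=p, n(cons)+8=v.

jpv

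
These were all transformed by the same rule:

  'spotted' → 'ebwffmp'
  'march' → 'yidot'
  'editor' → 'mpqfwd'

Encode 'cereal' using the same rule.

omdmix

The shift depends on letter class: consonant s→e is +12, but vowel o→w is +8. Two shifts are in play — +8 for a/e/i/o/u, +12 for every other letter.
On cereal: c(cons)+12=o, e(vowel)+8=m, r(cons)+12=d, e(vowel)+8=m, a(vowel)+8=i, l(cons)+12=x.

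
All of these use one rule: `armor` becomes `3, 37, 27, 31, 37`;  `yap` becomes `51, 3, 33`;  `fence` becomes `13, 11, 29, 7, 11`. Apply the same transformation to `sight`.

39, 19, 15, 17, 41

a(#1)→3 and r(#18)→37: differences scale by 2, so n = 2·pos + 1. With a=1..z=26, the number is 2·pos + 1.
Applying it to sight: s=19→39, i=9→19, g=7→15, h=8→17, t=20→41.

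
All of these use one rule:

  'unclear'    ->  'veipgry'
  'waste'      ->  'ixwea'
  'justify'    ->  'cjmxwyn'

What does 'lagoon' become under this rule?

rsskep

The output letters match the input read backwards, each shifted +4: unclear reversed is raelcnu. Read the word backwards and shift each letter +4.
On lagoon: reverse → noogal; then shift: n+4=r, o+4=s, o+4=s, g+4=k, a+4=e, l+4=p.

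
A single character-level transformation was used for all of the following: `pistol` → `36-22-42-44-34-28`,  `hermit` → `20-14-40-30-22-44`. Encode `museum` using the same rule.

p(#16)→36 and i(#9)→22: differences scale by 2, so n = 2·pos + 4. Each letter becomes 2×(its alphabet position, a=1..z=26) + 4.
On museum: m=13→30, u=21→46, s=19→42, e=5→14, u=21→46, m=13→30.

30-46-42-14-46-30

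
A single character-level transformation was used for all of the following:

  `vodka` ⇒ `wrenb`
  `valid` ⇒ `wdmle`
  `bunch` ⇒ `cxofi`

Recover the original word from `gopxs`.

Shifts by position in vodka: pos 0: v→w (+1), pos 1: o→r (+3), pos 2: d→e (+1), pos 3: k→n (+3) — repeating every 2. It's a Vigenère-style cipher with numeric key [1,3]: position i shifts by key[i mod 2].
Reversing it on gopxs: g−1=f, o−3=l, p−1=o, x−3=u, s−1=r.

flour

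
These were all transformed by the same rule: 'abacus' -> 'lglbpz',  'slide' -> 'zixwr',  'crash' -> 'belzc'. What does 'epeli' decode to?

rural

a(0)→l(11) and b(1)→g(6) fit y≡21x+11 (mod 26); the inverse of 21 mod 26 is 5. This is an affine cipher: with a=0,…,z=25, each position x becomes (21x+11) mod 26.
Undoing it on epeli: e(4)→5·(4−11)≡17=r; p(15)→5·(15−11)≡20=u; e(4)→5·(4−11)≡17=r; l(11)→5·(11−11)≡0=a; i(8)→5·(8−11)≡11=l (all mod 26).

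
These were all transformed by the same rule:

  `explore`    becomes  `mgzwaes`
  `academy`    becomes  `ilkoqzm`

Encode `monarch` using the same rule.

uxxldpv

In explore: e→m is +8, x→g is +9, p→z is +10, l→w is +11 — the shift increases by 1 each position. Each letter shifts forward by (position + 8), i.e. 8, 9, 10, … — the shift grows by one for each successive letter.
For monarch: m+8=u, o+9=x, n+10=x, a+11=l, r+12=d, c+13=p, h+14=v.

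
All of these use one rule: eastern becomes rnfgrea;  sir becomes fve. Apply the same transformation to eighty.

rvtugl

Compare letters: e→r is +13, a→n is +13, s→f is +13 — a constant shift. This is a Caesar cipher with shift 13.
On eighty: e+13=r, i+13=v, g+13=t, h+13=u, t+13=g, y+13=l.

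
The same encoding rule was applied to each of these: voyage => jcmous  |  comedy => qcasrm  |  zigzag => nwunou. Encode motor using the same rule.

Compare letters: v→j is +14, o→c is +14, y→m is +14 — a constant shift. This is a Caesar cipher with shift 14.
On motor: m+14=a, o+14=c, t+14=h, o+14=c, r+14=f.

achcf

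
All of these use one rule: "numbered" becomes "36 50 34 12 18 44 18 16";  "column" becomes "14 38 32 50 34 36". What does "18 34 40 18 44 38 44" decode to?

The formula is n = 2×(alphabet index, a=1) + 8.
Reversing it on 18 34 40 18 44 38 44: 18→(18−8)÷2=5=e, 34→(34−8)÷2=13=m, 40→(40−8)÷2=16=p, 18→(18−8)÷2=5=e, 44→(44−8)÷2=18=r, 38→(38−8)÷2=15=o, 44→(44−8)÷2=18=r.

emperor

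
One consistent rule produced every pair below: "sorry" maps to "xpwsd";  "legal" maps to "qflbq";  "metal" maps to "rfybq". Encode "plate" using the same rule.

umfuj

Shifts by position in sorry: pos 0: s→x (+5), pos 1: o→p (+1), pos 2: r→w (+5), pos 3: r→s (+1) — repeating every 2. It's a Vigenère-style cipher with numeric key [5,1]: position i shifts by key[i mod 2].
On plate: p+5=u, l+1=m, a+5=f, t+1=u, e+5=j.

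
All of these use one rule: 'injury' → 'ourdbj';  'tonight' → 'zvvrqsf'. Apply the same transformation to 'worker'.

In injury: i→o is +6, n→u is +7, j→r is +8, u→d is +9 — the shift increases by 1 each position. Letter i (0-indexed) is shifted by i+6, so successive shifts are 6, 7, 8, ….
On worker: w+6=c, o+7=v, r+8=z, k+9=t, e+10=o, r+11=c.

cvztoc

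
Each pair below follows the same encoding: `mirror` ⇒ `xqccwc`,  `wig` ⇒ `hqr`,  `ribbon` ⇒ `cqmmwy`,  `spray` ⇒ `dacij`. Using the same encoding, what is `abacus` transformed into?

The shift depends on letter class: consonant m→x is +11, but vowel i→q is +8. Two shifts are in play — +8 for a/e/i/o/u, +11 for every other letter.
For abacus: a(vowel)+8=i, b(cons)+11=m, a(vowel)+8=i, c(cons)+11=n, u(vowel)+8=c, s(cons)+11=d.

imincd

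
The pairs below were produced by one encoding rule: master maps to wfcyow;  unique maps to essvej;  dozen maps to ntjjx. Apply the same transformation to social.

ctmnkq

Shifts by position in master: pos 0: m→w (+10), pos 1: a→f (+5), pos 2: s→c (+10), pos 3: t→y (+5) — repeating every 2. It's a Vigenère-style cipher with numeric key [10,5]: position i shifts by key[i mod 2].
On social: s+10=c, o+5=t, c+10=m, i+5=n, a+10=k, l+5=q.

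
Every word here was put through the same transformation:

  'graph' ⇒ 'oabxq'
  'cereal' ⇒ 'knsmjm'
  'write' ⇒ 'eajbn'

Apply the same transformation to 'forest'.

nxsmbu

Shifts by position in graph: pos 0: g→o (+8), pos 1: r→a (+9), pos 2: a→b (+1), pos 3: p→x (+8), pos 4: h→q (+9) — repeating every 3. A repeating key of period 3 is used — shifts +8, +9, +1 over and over.
On forest: f+8=n, o+9=x, r+1=s, e+8=m, s+9=b, t+1=u.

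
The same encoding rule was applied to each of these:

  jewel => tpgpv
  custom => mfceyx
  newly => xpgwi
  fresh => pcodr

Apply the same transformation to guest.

qfodd

Shifts by position in jewel: pos 0: j→t (+10), pos 1: e→p (+11), pos 2: w→g (+10), pos 3: e→p (+11) — repeating every 2. A repeating key of period 2 is used — shifts +10, +11 over and over.
For guest: g+10=q, u+11=f, e+10=o, s+11=d, t+10=d.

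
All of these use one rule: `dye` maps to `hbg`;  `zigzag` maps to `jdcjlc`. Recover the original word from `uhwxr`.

The output letters match the input read backwards, each shifted +3: dye reversed is eyd. Two steps: reverse the string, then apply a Caesar shift of +3.
Decoding uhwxr: shift back: u−3=r, h−3=e, w−3=t, x−3=u, r−3=o → retuo; then reverse → outer.

outer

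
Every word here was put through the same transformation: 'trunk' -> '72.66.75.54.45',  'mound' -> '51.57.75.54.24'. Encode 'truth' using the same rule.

72.66.75.72.36

t(#20)→72 and r(#18)→66: differences scale by 3, so n = 3·pos + 12. With a=1..z=26, the number is 3·pos + 12.
On truth: t=20→72, r=18→66, u=21→75, t=20→72, h=8→36.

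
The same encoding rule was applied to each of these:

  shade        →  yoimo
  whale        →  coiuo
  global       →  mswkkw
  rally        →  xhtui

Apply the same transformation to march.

In shade: s→y is +6, h→o is +7, a→i is +8, d→m is +9 — the shift increases by 1 each position. Letter i (0-indexed) is shifted by i+6, so successive shifts are 6, 7, 8, ….
Applying it to march: m+6=s, a+7=h, r+8=z, c+9=l, h+10=r.

shzlr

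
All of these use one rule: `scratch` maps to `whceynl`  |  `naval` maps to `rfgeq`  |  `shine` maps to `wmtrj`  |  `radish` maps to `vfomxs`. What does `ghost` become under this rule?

kmzwy

A repeating key of period 3 is used — shifts +4, +5, +11 over and over.
On ghost: g+4=k, h+5=m, o+11=z, s+4=w, t+5=y.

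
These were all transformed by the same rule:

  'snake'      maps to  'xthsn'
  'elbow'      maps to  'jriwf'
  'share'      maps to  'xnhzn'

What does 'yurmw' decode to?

token

In snake: s→x is +5, n→t is +6, a→h is +7, k→s is +8 — the shift increases by 1 each position. Each letter shifts forward by (position + 5), i.e. 5, 6, 7, … — the shift grows by one for each successive letter.
Decoding yurmw: y−5=t, u−6=o, r−7=k, m−8=e, w−9=n.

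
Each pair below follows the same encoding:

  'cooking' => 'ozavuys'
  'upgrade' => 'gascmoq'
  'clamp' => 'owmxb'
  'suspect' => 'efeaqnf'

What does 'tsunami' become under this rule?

Shifts by position in cooking: pos 0: c→o (+12), pos 1: o→z (+11), pos 2: o→a (+12), pos 3: k→v (+11) — repeating every 2. A repeating key of period 2 is used — shifts +12, +11 over and over.
On tsunami: t+12=f, s+11=d, u+12=g, n+11=y, a+12=m, m+11=x, i+12=u.

fdgymxu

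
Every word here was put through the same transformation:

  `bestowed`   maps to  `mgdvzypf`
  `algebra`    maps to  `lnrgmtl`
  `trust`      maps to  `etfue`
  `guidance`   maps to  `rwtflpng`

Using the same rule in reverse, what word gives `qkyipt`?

finger

Shifts by position in bestowed: pos 0: b→m (+11), pos 1: e→g (+2), pos 2: s→d (+11), pos 3: t→v (+2) — repeating every 2. It's a Vigenère-style cipher with numeric key [11,2]: position i shifts by key[i mod 2].
Undoing it on qkyipt: q−11=f, k−2=i, y−11=n, i−2=g, p−11=e, t−2=r.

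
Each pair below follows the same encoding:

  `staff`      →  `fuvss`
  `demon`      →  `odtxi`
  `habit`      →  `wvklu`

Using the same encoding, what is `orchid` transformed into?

s(18)→f(5) and t(19)→u(20) fit y≡15x+21 (mod 26); the inverse of 15 mod 26 is 7. This is an affine cipher: with a=0,…,z=25, each position x becomes (15x+21) mod 26.
Applying it to orchid: o(14)→15·14+21≡23=x; r(17)→15·17+21≡16=q; c(2)→15·2+21≡25=z; h(7)→15·7+21≡22=w; i(8)→15·8+21≡11=l; d(3)→15·3+21≡14=o (all mod 26).

xqzwlo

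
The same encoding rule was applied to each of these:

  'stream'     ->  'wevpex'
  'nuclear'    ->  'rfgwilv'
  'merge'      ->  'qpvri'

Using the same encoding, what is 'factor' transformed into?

A repeating key of period 2 is used — shifts +4, +11 over and over.
On factor: f+4=j, a+11=l, c+4=g, t+11=e, o+4=s, r+11=c.

jlgesc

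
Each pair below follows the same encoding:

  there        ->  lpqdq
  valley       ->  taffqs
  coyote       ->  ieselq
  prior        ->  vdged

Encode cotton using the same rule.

iellen

Each letter's alphabet position (a=0..z=25) is mapped through 17·x+0 mod 26 — an affine cipher.
For cotton: c(2)→17·2+0≡8=i; o(14)→17·14+0≡4=e; t(19)→17·19+0≡11=l; t(19)→17·19+0≡11=l; o(14)→17·14+0≡4=e; n(13)→17·13+0≡13=n (all mod 26).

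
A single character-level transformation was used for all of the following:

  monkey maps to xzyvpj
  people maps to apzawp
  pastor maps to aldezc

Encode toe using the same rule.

ezp

Compare letters: m→x is +11, o→z is +11, n→y is +11 — a constant shift. This is a Caesar cipher with shift 11.
For toe: t+11=e, o+11=z, e+11=p.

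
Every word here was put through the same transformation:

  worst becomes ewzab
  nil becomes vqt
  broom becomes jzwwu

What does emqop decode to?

weigh

Compare letters: w→e is +8, o→w is +8, r→z is +8 — a constant shift. Each letter is shifted forward by 8 in the alphabet (a Caesar shift of +8).
Decoding emqop: e−8=w, m−8=e, q−8=i, o−8=g, p−8=h.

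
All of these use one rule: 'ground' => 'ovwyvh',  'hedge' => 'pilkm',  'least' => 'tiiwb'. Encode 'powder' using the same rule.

Shifts by position in ground: pos 0: g→o (+8), pos 1: r→v (+4), pos 2: o→w (+8), pos 3: u→y (+4) — repeating every 2. It's a Vigenère-style cipher with numeric key [8,4]: position i shifts by key[i mod 2].
Applying it to powder: p+8=x, o+4=s, w+8=e, d+4=h, e+8=m, r+4=v.

xsehmv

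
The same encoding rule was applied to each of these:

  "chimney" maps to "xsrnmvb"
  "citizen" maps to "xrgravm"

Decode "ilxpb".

rocky

Each letter is replaced by its mirror in the alphabet: a↔z, b↔y, c↔x, and so on (the Atbash cipher).
Reversing it on ilxpb: i↔r, l↔o, x↔c, p↔k, b↔y.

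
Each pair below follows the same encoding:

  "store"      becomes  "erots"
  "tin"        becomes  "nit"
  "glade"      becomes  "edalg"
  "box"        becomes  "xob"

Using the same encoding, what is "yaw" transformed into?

The word is simply reversed.
On yaw: reverse → way.

way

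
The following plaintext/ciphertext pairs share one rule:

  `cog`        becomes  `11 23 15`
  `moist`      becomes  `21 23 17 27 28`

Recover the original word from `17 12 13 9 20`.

ideal

Letters become their 1-based position plus 8 (so a→9, b→10, …).
Decoding 17 12 13 9 20: 17→(17−8)÷1=9=i, 12→(12−8)÷1=4=d, 13→(13−8)÷1=5=e, 9→(9−8)÷1=1=a, 20→(20−8)÷1=12=l.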